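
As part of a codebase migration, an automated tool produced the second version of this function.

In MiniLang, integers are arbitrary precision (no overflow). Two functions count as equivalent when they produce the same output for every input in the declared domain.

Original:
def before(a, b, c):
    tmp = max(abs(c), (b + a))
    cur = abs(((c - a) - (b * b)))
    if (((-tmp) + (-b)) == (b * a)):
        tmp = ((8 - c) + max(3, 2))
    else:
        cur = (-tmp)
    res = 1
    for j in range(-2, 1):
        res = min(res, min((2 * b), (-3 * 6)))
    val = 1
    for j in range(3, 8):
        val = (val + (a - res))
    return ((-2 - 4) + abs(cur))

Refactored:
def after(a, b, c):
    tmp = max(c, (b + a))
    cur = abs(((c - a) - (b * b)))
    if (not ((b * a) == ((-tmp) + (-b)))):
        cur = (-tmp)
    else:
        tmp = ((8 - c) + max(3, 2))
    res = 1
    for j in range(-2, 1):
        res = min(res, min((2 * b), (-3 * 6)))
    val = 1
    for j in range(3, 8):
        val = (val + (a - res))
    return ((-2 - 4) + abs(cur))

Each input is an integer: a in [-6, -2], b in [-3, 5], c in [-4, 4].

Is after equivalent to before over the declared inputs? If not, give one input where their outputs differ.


The rewrite breaks on a=-6, b=3, c=-4, where the results are -2 and -3.
before: tmp := 4 | cur := 7 | (((-tmp) + (-b)) == (b * a)): false | cur := -4 | res := 1 | iter j=-2: | res := -18 | iter j=-1: | res := -18 | iter j=0: | res := -18 | val := 1 | iter j=3: | val := 13 | iter j=4: | val := 25 | iter j=5: | val := 37 | iter j=6: | val := 49 | iter j=7: | val := 61 | result -2
after: tmp := -3 | cur := 7 | (not ((b * a) == ((-tmp) + (-b)))): true | cur := 3 | res := 1 | iter j=-2: | res := -18 | iter j=-1: | res := -18 | iter j=0: | res := -18 | val := 1 | iter j=3: | val := 13 | iter j=4: | val := 25 | iter j=5: | val := 37 | iter j=6: | val := 49 | iter j=7: | val := 61 | result -3
verdict: not equivalent; witness: a=-6, b=3, c=-4


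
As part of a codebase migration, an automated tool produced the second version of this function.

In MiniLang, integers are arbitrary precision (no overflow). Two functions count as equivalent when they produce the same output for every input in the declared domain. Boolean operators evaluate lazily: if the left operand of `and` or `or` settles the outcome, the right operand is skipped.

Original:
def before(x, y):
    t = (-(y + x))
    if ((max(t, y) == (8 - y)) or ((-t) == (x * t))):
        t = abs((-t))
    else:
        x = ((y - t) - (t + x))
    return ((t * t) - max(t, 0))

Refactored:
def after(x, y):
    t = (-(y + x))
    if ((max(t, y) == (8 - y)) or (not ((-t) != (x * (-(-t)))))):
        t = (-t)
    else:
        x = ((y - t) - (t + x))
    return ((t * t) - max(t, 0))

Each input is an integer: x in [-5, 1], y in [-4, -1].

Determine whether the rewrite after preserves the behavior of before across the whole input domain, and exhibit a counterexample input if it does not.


Try x=-1, y=-4.
before: t becomes 5; next ((max(t, y) == (8 - y)) or ((-t) == (x * t))) evaluates to true; next t becomes 5; next final value 20
after: t becomes 5; next ((max(t, y) == (8 - y)) or (not ((-t) != (x * (-(-t)))))) evaluates to true; next t becomes -5; next final value 25
20 against 25: the behavior changed.
verdict: not equivalent; witness: x=-1, y=-4


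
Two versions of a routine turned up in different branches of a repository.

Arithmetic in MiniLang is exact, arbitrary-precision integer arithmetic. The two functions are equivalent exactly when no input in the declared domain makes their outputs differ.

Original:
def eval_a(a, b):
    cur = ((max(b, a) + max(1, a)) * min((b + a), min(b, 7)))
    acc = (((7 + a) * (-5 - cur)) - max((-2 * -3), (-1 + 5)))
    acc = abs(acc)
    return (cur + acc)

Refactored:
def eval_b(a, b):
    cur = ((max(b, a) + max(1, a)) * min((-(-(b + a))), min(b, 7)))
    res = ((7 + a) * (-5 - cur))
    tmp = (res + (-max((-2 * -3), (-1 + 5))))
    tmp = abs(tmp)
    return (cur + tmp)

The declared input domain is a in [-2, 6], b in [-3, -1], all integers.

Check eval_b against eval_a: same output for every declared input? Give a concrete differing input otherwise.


Reading the diff, among the changes: statement counts differ, arithmetic usage differs, local variable names differ.
Tracing a=-1, b=-2: eval_a: cur becomes 0; next acc becomes -36; next acc becomes 36; next final value 36 | eval_b: cur becomes 0; next res becomes -30; next tmp becomes -36; next tmp becomes 36; next final value 36 — matching result 36.
Every one of the 27 inputs gives matching results.
verdict: equivalent


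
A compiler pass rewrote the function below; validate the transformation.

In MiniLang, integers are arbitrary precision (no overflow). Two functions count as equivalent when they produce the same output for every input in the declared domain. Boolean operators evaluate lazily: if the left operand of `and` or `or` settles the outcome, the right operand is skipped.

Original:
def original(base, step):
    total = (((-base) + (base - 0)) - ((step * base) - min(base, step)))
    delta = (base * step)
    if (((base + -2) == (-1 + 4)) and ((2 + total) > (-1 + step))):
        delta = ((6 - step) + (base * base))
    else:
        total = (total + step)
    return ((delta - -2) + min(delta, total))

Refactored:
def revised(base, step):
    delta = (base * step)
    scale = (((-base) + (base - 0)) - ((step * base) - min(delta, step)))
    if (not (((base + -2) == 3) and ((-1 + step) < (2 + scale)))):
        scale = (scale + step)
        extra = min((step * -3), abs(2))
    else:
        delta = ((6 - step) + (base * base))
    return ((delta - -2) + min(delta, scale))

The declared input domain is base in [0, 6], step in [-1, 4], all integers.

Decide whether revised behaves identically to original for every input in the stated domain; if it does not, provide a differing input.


Evaluate both at base=1, step=2.
original: total := -1 | delta := 2 | (((base + -2) == (-1 + 4)) and ((2 + total) > (-1 + step))): false | total := 1 | result 5
revised: delta := 2 | scale := 0 | (not (((base + -2) == 3) and ((-1 + step) < (2 + scale)))): true | scale := 2 | extra := -6 | result 6
5 against 6: the behavior changed.
verdict: not equivalent; witness: base=1, step=2


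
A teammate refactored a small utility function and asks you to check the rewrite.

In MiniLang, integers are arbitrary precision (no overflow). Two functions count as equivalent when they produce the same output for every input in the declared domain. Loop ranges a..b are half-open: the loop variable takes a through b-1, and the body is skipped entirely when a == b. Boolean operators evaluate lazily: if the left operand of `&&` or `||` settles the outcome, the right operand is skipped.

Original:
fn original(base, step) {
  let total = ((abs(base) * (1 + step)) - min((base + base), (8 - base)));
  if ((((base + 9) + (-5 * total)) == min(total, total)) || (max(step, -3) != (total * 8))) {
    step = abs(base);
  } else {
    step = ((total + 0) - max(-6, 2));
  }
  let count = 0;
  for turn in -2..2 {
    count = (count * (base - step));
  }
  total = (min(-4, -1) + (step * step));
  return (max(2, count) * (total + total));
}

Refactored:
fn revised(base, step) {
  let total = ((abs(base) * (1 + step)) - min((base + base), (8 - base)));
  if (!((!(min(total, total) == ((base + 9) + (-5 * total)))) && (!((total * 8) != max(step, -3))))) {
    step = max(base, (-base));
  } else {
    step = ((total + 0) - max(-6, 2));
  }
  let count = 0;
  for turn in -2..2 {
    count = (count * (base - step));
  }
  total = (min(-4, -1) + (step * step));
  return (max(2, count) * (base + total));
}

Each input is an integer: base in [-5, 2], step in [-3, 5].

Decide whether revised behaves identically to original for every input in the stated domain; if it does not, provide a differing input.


Evaluate both at base=-5, step=-3.
original: total := 0 | ((((base + 9) + (-5 * total)) == min(total, total)) || (max(step, -3) != (total * 8))): true | step := 5 | count := 0 | iter turn=-2: | count := 0 | iter turn=-1: | count := 0 | iter turn=0: | count := 0 | iter turn=1: | count := 0 | total := 21 | result 84
revised: total := 0 | (!((!(min(total, total) == ((base + 9) + (-5 * total)))) && (!((total * 8) != max(step, -3))))): true | step := 5 | count := 0 | iter turn=-2: | count := 0 | iter turn=-1: | count := 0 | iter turn=0: | count := 0 | iter turn=1: | count := 0 | total := 21 | result 32
84 and 32 differ, so these are not the same function on this domain.
verdict: not equivalent; witness: base=-5, step=-3


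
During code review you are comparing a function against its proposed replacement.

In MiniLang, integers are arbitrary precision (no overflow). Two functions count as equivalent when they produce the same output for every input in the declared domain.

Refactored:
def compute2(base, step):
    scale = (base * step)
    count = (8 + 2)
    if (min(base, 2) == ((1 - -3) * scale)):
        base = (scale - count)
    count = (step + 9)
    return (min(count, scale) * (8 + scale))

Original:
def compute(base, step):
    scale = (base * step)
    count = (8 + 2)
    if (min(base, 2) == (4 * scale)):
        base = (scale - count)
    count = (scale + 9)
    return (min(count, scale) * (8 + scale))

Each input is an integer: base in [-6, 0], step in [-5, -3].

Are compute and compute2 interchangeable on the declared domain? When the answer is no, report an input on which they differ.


At base=-6, step=-5: compute gives 1140, compute2 gives 152.
verdict: not equivalent; witness: base=-6, step=-5


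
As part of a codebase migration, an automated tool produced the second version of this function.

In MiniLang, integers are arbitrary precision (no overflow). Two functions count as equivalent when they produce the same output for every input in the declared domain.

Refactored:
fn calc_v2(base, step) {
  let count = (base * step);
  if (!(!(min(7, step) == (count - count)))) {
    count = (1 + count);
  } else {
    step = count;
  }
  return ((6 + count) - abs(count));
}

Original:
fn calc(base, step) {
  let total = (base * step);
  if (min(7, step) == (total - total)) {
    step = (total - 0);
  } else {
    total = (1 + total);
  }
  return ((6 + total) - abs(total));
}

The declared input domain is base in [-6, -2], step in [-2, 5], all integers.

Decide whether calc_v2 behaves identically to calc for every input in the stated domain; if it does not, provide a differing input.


Not equivalent: base=-6, step=1 separates them (-4 vs -6).
calc: total = -6; (min(7, step) == (total - total)) -> false; total = -5; return -4
calc_v2: count = -6; (!(!(min(7, step) == (count - count)))) -> false; step = -6; return -6
verdict: not equivalent; witness: base=-6, step=1


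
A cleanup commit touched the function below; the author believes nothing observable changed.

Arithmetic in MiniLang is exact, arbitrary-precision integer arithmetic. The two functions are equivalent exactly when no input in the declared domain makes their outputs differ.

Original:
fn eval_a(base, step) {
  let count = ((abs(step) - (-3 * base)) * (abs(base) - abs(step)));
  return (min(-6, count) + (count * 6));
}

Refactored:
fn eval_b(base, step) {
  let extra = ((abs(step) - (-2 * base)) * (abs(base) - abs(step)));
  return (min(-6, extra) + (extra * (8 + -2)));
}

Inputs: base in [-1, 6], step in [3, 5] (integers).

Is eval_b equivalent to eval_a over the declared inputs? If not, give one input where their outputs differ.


These are not equivalent — on base=-1, step=3 the outputs split (-6 vs -18).
eval_a: count = 0; return -6
eval_b: extra = -2; return -18
verdict: not equivalent; witness: base=-1, step=3


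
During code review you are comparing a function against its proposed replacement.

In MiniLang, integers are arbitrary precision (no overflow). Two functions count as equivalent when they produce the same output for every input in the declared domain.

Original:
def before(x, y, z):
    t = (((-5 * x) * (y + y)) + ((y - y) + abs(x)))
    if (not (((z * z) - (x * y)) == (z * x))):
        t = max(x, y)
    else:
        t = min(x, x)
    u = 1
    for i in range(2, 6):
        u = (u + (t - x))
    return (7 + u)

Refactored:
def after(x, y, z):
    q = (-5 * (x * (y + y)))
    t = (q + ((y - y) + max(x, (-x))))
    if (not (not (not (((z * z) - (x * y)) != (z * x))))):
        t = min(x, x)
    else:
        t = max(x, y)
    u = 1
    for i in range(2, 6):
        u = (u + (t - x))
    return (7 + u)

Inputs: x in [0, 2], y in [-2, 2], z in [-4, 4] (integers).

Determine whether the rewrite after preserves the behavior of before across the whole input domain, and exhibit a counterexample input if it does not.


Changes here: min/max/abs usage differs, and statement counts differ, and comparison usage differs, and local variable names differ, and boolean connective usage differs; the full 135-point sweep finds no disagreement.
verdict: equivalent


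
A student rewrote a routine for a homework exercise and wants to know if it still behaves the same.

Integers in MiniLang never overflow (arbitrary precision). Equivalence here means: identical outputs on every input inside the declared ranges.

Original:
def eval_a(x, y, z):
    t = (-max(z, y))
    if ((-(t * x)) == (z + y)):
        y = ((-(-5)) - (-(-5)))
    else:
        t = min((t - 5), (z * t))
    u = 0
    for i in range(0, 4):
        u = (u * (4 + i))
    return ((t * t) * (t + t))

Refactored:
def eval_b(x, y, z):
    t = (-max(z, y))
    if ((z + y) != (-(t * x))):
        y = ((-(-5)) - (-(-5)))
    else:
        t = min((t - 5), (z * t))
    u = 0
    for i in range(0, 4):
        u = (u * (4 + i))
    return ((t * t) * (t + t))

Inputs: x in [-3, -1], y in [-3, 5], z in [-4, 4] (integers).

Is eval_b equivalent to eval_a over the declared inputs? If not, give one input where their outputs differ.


Not equivalent: x=-3, y=-3, z=-4 separates them (-3456 vs 54).
eval_a: t := 3 | ((-(t * x)) == (z + y)): false | t := -12 | u := 0 | iter i=0: | u := 0 | iter i=1: | u := 0 | iter i=2: | u := 0 | iter i=3: | u := 0 | result -3456
eval_b: t := 3 | ((z + y) != (-(t * x))): true | y := 0 | u := 0 | iter i=0: | u := 0 | iter i=1: | u := 0 | iter i=2: | u := 0 | iter i=3: | u := 0 | result 54
verdict: not equivalent; witness: x=-3, y=-3, z=-4


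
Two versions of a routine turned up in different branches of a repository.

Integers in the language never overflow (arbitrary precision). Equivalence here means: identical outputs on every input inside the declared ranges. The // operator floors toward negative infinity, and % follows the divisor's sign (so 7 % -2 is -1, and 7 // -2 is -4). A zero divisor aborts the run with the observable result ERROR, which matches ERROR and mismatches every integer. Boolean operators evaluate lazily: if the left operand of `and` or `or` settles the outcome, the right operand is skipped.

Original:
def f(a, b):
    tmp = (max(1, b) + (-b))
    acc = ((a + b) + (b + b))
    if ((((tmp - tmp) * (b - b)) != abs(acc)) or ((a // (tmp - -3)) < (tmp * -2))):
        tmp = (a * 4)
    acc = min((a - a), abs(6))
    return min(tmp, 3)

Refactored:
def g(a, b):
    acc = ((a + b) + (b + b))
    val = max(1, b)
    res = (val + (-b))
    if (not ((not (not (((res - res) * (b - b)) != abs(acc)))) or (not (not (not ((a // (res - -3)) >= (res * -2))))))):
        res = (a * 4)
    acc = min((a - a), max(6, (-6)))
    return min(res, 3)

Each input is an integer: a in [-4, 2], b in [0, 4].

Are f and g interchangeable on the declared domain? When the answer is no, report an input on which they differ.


These are not equivalent — on a=-4, b=0 the outputs split (-16 vs 1).
f: tmp becomes 1; next acc becomes -4; next ((((tmp - tmp) * (b - b)) != abs(acc)) or ((a // (tmp - -3)) < (tmp * -2))) evaluates to true; next tmp becomes -16; next acc becomes 0; next final value -16
g: acc becomes -4; next val becomes 1; next res becomes 1; next (not ((not (not (((res - res) * (b - b)) != abs(acc)))) or (not (not (not ((a // (res - -3)) >= (res * -2))))))) evaluates to false; next acc becomes 0; next final value 1
verdict: not equivalent; witness: a=-4, b=0


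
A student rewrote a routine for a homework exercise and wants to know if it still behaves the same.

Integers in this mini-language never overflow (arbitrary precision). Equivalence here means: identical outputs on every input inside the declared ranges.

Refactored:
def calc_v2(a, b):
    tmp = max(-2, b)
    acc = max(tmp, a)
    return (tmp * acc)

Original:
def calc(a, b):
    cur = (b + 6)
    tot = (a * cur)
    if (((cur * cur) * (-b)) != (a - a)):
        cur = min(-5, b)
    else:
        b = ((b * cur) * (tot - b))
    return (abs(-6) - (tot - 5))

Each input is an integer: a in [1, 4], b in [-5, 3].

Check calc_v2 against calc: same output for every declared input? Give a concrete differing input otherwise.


Consider the input a=1, b=-5.
calc: cur becomes 1; next tot becomes 1; next (((cur * cur) * (-b)) != (a - a)) evaluates to true; next cur becomes -5; next final value 10
calc_v2: tmp becomes -2; next acc becomes 1; next final value -2
10 vs -2 — the two versions disagree here.
verdict: not equivalent; witness: a=1, b=-5


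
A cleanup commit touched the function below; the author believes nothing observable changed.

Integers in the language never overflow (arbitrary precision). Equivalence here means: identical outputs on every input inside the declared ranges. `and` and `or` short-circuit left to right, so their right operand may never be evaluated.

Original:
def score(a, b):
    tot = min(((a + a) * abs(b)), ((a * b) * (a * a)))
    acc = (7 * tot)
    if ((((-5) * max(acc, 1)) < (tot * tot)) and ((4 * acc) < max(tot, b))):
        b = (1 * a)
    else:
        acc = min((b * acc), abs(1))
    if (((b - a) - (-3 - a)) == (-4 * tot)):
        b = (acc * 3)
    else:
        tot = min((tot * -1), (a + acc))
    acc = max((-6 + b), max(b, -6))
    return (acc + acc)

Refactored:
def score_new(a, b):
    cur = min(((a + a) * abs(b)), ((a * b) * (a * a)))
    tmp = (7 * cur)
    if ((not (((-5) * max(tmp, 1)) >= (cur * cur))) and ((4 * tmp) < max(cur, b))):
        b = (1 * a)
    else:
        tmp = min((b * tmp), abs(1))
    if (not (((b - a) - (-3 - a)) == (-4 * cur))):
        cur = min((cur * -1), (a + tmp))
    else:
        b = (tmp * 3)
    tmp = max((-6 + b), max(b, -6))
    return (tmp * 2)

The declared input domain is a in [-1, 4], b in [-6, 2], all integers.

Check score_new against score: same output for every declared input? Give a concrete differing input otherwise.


Although constant usage differs, and boolean connective usage differs, and arithmetic usage differs, and local variable names differ, and comparison usage differs, 54/54 inputs agree.
verdict: equivalent


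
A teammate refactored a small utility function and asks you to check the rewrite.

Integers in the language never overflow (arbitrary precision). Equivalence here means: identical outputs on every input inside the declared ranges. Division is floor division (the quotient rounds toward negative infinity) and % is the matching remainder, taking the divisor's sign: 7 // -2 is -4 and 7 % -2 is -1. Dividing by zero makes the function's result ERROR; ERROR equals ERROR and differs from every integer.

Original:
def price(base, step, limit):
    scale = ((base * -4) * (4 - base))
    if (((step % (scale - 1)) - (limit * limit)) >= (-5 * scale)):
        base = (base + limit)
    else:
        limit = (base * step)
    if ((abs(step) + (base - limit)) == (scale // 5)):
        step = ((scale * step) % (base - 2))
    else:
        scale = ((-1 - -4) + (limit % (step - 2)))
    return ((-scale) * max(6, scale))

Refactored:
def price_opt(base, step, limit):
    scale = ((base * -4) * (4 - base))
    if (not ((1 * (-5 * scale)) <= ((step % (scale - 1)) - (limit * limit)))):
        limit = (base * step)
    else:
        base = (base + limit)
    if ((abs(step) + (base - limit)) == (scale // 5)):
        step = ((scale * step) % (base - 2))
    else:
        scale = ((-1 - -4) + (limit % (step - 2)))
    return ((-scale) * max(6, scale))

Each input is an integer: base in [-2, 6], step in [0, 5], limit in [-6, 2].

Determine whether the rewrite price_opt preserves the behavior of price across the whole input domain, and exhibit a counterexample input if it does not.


Behavior is preserved: although comparison usage differs; and boolean connective usage differs; and constant usage differs; and arithmetic usage differs, the outputs never diverge.
Spot check at base=6, step=5, limit=2 — price: scale becomes 48; next (((step % (scale - 1)) - (limit * limit)) >= (-5 * scale)) evaluates to true; next base becomes 8; next ((abs(step) + (base - limit)) == (scale // 5)) evaluates to false; next scale becomes 5; next final value -30. price_opt: scale becomes 48; next (not ((1 * (-5 * scale)) <= ((step % (scale - 1)) - (limit * limit)))) evaluates to false; next base becomes 8; next ((abs(step) + (base - limit)) == (scale // 5)) evaluates to false; next scale becomes 5; next final value -30. Both give -30.
Sweeping the whole domain (486 inputs) finds no disagreement.
verdict: equivalent


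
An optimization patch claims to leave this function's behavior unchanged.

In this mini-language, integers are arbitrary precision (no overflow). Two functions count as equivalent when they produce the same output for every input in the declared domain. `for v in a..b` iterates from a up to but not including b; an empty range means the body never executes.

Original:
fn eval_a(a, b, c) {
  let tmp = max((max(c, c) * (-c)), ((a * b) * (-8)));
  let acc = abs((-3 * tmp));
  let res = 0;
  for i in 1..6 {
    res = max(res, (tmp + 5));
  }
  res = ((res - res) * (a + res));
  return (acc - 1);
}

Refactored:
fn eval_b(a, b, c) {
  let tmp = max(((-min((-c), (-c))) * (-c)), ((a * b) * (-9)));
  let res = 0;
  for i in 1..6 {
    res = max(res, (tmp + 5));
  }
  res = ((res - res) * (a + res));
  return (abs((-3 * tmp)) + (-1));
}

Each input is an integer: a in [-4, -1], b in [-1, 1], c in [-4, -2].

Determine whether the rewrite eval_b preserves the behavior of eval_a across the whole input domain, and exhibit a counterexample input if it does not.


Not equivalent: a=-4, b=1, c=-4 separates them (95 vs 107).
eval_a: tmp := 32 | acc := 96 | res := 0 | iter i=1: | res := 37 | iter i=2: | res := 37 | iter i=3: | res := 37 | iter i=4: | res := 37 | iter i=5: | res := 37 | res := 0 | result 95
eval_b: tmp := 36 | res := 0 | iter i=1: | res := 41 | iter i=2: | res := 41 | iter i=3: | res := 41 | iter i=4: | res := 41 | iter i=5: | res := 41 | res := 0 | result 107
verdict: not equivalent; witness: a=-4, b=1, c=-4


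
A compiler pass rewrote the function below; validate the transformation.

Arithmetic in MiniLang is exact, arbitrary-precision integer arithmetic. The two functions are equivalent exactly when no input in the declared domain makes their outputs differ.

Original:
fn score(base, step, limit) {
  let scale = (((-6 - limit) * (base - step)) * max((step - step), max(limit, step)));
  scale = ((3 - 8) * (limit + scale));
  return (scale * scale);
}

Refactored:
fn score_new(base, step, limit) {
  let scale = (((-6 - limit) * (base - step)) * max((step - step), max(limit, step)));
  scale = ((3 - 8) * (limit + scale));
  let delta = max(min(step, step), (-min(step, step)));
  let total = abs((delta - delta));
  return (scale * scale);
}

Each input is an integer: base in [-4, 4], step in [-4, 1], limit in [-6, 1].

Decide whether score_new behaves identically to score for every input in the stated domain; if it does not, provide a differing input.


Side by side, the visible changes include: statement counts differ; also local variable names differ; also arithmetic usage differs; also min/max/abs usage differs.
Tracing base=-4, step=-3, limit=-5: score: scale becomes 0; next scale becomes 25; next final value 625 | score_new: scale becomes 0; next scale becomes 25; next delta becomes 3; next total becomes 0; next final value 625 — matching result 625.
An exhaustive pass over the 432 declared inputs shows identical outputs.
verdict: equivalent


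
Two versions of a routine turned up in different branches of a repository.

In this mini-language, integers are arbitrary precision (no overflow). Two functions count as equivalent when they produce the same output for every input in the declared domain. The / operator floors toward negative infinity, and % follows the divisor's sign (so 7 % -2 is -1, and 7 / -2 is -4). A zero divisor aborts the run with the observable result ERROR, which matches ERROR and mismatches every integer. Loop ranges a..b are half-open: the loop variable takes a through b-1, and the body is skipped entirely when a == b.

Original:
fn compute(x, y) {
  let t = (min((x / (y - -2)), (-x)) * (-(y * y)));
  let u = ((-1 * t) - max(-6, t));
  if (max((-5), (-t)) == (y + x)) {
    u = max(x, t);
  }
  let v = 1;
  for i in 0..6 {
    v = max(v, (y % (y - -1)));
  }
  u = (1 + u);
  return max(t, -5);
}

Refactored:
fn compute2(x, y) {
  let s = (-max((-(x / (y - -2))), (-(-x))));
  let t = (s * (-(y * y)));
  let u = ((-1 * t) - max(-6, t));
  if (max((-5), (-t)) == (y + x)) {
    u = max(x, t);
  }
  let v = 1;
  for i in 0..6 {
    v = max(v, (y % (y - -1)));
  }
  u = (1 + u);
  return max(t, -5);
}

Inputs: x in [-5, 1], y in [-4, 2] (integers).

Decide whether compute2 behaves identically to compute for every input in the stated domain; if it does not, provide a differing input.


The two versions differ — the changes include statement counts differ, local variable names differ, min/max/abs usage differs.
Tracing x=1, y=-2: compute: divide-by-zero, output ERROR | compute2: divide-by-zero, output ERROR — matching result ERROR.
Checked all 49 inputs in the declared domain: the outputs agree on every one.
verdict: equivalent


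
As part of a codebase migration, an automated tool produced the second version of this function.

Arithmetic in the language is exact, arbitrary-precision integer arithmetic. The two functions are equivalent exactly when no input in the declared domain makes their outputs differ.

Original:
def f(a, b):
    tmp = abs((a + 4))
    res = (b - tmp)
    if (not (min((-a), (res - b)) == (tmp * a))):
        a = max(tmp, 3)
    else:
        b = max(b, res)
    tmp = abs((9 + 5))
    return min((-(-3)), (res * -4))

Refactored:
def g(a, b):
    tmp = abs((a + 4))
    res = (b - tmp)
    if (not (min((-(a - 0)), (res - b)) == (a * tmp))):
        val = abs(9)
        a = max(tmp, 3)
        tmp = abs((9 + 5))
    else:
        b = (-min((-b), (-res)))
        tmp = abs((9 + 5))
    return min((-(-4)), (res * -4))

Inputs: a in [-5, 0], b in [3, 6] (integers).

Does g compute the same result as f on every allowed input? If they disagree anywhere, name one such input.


These are not equivalent — on a=0, b=3 the outputs split (3 vs 4).
f: tmp = 4; res = -1; (not (min((-a), (res - b)) == (tmp * a))) -> true; a = 4; tmp = 14; return 3
g: tmp = 4; res = -1; (not (min((-(a - 0)), (res - b)) == (a * tmp))) -> true; val = 9; a = 4; tmp = 14; return 4
verdict: not equivalent; witness: a=0, b=3


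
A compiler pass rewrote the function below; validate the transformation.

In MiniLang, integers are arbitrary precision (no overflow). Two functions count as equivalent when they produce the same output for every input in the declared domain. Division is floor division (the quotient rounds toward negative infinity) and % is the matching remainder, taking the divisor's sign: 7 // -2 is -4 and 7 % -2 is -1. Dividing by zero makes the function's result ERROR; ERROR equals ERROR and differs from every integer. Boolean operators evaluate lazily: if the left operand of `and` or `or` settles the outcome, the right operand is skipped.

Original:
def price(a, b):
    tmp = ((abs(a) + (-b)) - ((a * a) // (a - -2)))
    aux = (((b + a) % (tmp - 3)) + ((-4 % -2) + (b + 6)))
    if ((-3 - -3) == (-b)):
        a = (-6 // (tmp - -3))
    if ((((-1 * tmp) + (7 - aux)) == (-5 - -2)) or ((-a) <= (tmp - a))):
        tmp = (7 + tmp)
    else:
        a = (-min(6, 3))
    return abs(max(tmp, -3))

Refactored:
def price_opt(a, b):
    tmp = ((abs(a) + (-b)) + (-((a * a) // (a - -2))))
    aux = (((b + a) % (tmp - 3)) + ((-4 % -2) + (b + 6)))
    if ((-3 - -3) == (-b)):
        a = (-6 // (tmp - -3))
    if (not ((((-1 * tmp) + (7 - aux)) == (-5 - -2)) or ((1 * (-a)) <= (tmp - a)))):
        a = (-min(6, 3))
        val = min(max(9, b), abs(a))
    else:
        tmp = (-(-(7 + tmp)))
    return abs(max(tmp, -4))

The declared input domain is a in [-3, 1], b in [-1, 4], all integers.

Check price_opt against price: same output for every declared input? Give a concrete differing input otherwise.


a=-1, b=4 yields 3 from price but 4 from price_opt.
verdict: not equivalent; witness: a=-1, b=4


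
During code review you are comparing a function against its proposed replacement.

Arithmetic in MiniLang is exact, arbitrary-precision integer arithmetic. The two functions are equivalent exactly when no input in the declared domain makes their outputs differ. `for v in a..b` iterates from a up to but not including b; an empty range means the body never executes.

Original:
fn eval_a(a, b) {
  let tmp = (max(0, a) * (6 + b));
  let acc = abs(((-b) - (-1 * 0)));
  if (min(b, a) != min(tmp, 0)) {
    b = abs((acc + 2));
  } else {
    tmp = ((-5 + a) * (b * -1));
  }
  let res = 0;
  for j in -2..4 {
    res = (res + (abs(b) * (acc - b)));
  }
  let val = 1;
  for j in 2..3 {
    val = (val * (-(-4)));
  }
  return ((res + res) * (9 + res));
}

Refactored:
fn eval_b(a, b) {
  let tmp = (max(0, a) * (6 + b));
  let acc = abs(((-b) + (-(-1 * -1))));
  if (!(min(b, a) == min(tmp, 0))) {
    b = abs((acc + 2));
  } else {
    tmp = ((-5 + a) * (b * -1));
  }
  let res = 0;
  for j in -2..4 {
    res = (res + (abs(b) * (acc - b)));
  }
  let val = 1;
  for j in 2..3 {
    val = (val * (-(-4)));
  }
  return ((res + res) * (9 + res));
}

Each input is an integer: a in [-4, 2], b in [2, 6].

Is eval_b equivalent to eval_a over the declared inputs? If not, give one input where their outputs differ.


Not equivalent: a=-4, b=2 separates them (3744 vs 6120).
eval_a: tmp=0, then acc=2, then (min(b, a) != min(tmp, 0)) is true, then b=4, then res=0, then (j=-2), then res=-8, then (j=-1), then res=-16, then (j=0), then res=-24, then (j=1), then res=-32, then (j=2), then res=-40, then (j=3), then res=-48, then val=1, then (j=2), then val=4, then returns 3744
eval_b: tmp=0, then acc=3, then (!(min(b, a) == min(tmp, 0))) is true, then b=5, then res=0, then (j=-2), then res=-10, then (j=-1), then res=-20, then (j=0), then res=-30, then (j=1), then res=-40, then (j=2), then res=-50, then (j=3), then res=-60, then val=1, then (j=2), then val=4, then returns 6120
verdict: not equivalent; witness: a=-4, b=2


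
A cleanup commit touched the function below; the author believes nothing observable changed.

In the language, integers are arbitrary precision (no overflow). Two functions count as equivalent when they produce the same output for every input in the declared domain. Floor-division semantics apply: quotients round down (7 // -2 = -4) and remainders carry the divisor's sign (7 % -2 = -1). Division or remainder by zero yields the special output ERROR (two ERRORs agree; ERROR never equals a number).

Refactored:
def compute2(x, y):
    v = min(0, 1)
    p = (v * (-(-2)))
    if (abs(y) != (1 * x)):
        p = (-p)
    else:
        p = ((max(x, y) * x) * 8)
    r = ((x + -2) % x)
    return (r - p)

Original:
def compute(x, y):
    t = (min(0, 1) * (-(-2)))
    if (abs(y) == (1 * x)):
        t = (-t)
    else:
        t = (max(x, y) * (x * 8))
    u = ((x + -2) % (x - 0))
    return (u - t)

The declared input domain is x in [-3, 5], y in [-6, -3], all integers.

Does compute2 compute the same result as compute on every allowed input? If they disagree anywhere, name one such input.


The rewrite breaks on x=-3, y=-6, where the results are -74 and -2.
compute: t becomes 0; next (abs(y) == (1 * x)) evaluates to false; next t becomes 72; next u becomes -2; next final value -74
compute2: v becomes 0; next p becomes 0; next (abs(y) != (1 * x)) evaluates to true; next p becomes 0; next r becomes -2; next final value -2
verdict: not equivalent; witness: x=-3, y=-6


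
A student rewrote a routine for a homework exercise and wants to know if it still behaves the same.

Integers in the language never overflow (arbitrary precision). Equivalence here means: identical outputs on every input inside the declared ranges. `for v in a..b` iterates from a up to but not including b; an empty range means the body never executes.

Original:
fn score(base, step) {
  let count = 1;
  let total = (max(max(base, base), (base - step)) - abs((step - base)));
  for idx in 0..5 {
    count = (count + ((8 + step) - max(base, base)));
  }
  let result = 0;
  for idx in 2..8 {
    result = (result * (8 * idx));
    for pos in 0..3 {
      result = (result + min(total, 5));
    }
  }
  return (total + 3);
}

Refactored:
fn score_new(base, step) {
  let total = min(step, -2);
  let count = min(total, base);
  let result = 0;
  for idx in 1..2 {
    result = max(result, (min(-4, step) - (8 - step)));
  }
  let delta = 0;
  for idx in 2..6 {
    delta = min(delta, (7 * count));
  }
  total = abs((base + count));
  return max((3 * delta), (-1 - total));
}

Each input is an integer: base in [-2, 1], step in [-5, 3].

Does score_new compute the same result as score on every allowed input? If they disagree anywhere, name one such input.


Not equivalent: base=-2, step=-5 separates them (3 vs -8).
score: count becomes 1; next total becomes 0; next at idx=0:; next count becomes 6; next at idx=1:; next count becomes 11; next at idx=2:; next count becomes 16; next at idx=3:; next count becomes 21; next at idx=4:; next count becomes 26; next result becomes 0; next at idx=2:; next result becomes 0; next at pos=0:; next result becomes 0; next at pos=1:; next result becomes 0; next at pos=2:; next result becomes 0; next at idx=3:; next result becomes 0; next at pos=0:; next result becomes 0; next at pos=1:; next result becomes 0; next at pos=2:; next result becomes 0; next at idx=4:; next result becomes 0; next at pos=0:; next result becomes 0; next at pos=1:; next result becomes 0; next at pos=2:; next result becomes 0; next at idx=5:; next result becomes 0; next at pos=0:; next result becomes 0; next at pos=1:; next result becomes 0; next at pos=2:; next result becomes 0; next at idx=6:; next result becomes 0; next at pos=0:; next result becomes 0; next at pos=1:; next result becomes 0; next at pos=2:; next result becomes 0; next at idx=7:; next result becomes 0; next at pos=0:; next result becomes 0; next at pos=1:; next result becomes 0; next at pos=2:; next result becomes 0; next final value 3
score_new: total becomes -5; next count becomes -5; next result becomes 0; next at idx=1:; next result becomes 0; next delta becomes 0; next at idx=2:; next delta becomes -35; next at idx=3:; next delta becomes -35; next at idx=4:; next delta becomes -35; next at idx=5:; next delta becomes -35; next total becomes 7; next final value -8
verdict: not equivalent; witness: base=-2, step=-5


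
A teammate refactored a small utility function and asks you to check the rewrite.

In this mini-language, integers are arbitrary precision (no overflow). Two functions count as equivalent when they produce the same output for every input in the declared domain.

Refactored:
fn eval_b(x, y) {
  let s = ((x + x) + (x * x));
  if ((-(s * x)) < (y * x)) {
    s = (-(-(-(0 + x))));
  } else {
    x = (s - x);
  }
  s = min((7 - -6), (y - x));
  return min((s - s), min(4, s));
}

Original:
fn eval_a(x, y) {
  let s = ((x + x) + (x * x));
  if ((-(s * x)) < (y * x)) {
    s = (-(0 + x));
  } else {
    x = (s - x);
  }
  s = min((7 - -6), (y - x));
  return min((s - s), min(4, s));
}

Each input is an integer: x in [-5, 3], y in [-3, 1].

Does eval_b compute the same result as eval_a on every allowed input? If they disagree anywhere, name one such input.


Equivalent — the differences include same computation, different form, yet no declared input distinguishes the two.
As a probe, take x=-4, y=-3: eval_a runs s := 8 | ((-(s * x)) < (y * x)): false | x := 12 | s := -15 | result -15; eval_b runs s := 8 | ((-(s * x)) < (y * x)): false | x := 12 | s := -15 | result -15; both end at -15.
Across all 45 domain points the two functions coincide.
verdict: equivalent


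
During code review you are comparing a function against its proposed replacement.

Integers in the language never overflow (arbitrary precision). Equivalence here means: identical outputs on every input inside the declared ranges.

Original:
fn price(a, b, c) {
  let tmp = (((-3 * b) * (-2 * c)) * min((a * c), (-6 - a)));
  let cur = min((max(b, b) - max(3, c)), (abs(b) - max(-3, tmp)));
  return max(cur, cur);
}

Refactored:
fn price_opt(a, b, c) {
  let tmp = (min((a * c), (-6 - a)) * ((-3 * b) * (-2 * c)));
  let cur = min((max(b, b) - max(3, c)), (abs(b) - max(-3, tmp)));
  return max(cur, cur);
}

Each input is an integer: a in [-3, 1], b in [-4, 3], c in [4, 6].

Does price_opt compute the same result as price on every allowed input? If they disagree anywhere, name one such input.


The two are interchangeable: same computation, different form, and every declared input agrees.
One worked example (a=-3, b=0, c=6) — price: tmp becomes 0; next cur becomes -6; next final value -6; price_opt: tmp becomes 0; next cur becomes -6; next final value -6; agreement on -6.
Sweeping the whole domain (120 inputs) finds no disagreement.
verdict: equivalent


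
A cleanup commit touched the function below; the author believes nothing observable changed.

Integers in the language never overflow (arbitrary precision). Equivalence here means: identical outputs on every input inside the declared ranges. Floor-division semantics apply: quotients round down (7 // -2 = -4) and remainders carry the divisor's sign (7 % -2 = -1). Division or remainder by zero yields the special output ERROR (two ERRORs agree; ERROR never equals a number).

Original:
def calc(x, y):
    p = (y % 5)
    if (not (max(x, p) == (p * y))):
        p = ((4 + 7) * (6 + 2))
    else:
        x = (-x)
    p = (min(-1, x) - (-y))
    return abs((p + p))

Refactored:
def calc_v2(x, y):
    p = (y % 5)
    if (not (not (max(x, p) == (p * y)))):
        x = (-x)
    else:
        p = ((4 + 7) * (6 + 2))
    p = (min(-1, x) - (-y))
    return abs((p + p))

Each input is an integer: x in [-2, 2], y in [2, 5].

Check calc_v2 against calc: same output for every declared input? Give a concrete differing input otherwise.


Equivalent — the differences include boolean connective usage differs, yet no declared input distinguishes the two.
Tracing x=2, y=2: calc: p := 2 | (not (max(x, p) == (p * y))): true | p := 88 | p := 1 | result 2 | calc_v2: p := 2 | (not (not (max(x, p) == (p * y)))): false | p := 88 | p := 1 | result 2 — matching result 2.
Sweeping the whole domain (20 inputs) finds no disagreement.
verdict: equivalent


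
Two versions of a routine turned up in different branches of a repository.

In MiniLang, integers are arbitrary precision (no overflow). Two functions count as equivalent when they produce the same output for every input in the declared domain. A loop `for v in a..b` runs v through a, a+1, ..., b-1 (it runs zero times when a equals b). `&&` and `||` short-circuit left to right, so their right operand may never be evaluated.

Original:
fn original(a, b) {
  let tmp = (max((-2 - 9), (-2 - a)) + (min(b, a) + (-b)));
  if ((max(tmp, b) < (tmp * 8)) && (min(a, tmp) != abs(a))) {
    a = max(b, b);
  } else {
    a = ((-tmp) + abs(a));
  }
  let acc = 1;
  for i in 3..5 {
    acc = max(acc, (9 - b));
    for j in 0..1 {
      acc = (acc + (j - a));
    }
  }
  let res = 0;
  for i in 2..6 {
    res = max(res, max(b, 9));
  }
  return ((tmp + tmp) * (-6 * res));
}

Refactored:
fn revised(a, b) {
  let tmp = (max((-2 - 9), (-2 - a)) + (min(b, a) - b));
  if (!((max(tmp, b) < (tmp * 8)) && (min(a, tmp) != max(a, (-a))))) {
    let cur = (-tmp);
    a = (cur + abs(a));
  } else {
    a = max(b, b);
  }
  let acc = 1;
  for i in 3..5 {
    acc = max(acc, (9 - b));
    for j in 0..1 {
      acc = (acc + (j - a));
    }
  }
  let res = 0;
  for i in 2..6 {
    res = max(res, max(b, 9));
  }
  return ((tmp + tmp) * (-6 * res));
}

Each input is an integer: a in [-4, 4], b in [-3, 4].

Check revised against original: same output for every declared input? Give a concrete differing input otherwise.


Changes here: min/max/abs usage differs; also local variable names differ; also statement counts differ; also boolean connective usage differs; also arithmetic usage differs; the full 72-point sweep finds no disagreement.
verdict: equivalent
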